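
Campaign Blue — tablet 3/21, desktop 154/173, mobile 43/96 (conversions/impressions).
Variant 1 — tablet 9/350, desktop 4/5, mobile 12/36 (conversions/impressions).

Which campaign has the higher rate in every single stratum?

Tablet: Campaign Blue 3/21 = 14.3%, Variant 1 9/350 = 2.6% → Campaign Blue
Desktop: Campaign Blue 154/173 = 89.0%, Variant 1 4/5 = 80.0% → Campaign Blue
Mobile: Campaign Blue 43/96 = 44.8%, Variant 1 12/36 = 33.3% → Campaign Blue
Campaign Blue has the higher rate in all 3 groups.

Campaign Blue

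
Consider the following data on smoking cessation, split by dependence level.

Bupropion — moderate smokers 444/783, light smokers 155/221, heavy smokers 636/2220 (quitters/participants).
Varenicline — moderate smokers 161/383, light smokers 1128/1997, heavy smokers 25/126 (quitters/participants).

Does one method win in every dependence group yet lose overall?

Moderate smokers: bupropion 444/783 = 56.7%, varenicline 161/383 = 42.0% → bupropion
Light smokers: bupropion 155/221 = 70.1%, varenicline 1128/1997 = 56.5% → bupropion
Heavy smokers: bupropion 636/2220 = 28.6%, varenicline 25/126 = 19.8% → bupropion
Overall: bupropion 1235/3224 = 38.3%, varenicline 1314/2506 = 52.4% → varenicline
Bupropion wins each dependence group but varenicline wins overall — the comparison reverses. Bupropion's participants skew toward heavy smokers, which has a lower base rate.

Yes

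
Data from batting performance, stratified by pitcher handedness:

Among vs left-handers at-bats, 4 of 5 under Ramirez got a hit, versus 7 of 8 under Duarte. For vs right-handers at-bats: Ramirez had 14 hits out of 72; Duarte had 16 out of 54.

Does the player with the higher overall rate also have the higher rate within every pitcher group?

Vs left-handers: Ramirez 4/5 = 80.0%, Duarte 7/8 = 87.5% → Duarte
Vs right-handers: Ramirez 14/72 = 19.4%, Duarte 16/54 = 29.6% → Duarte
Overall: Ramirez 18/77 = 23.4%, Duarte 23/62 = 37.1% → Duarte
Duarte wins overall and in every pitcher group — no reversal.

Yes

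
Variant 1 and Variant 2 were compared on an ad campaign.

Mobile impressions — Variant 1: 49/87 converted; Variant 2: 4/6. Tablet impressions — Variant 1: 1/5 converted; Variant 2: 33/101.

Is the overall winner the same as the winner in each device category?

No

Mobile: Variant 1 49/87 = 56.3%, Variant 2 4/6 = 66.7% → Variant 2
Tablet: Variant 1 1/5 = 20.0%, Variant 2 33/101 = 32.7% → Variant 2
Overall: Variant 1 50/92 = 54.3%, Variant 2 37/107 = 34.6% → Variant 1
Variant 2 wins each device group but Variant 1 wins overall — the comparison reverses. Variant 2's impressions skew toward tablet, which has a lower base rate.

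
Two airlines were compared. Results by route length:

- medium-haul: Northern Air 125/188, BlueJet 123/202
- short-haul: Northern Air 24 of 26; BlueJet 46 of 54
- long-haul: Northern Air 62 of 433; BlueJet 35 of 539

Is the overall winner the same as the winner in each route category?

Medium-haul: Northern Air 125/188 = 66.5%, BlueJet 123/202 = 60.9% → Northern Air
Short-haul: Northern Air 24/26 = 92.3%, BlueJet 46/54 = 85.2% → Northern Air
Long-haul: Northern Air 62/433 = 14.3%, BlueJet 35/539 = 6.5% → Northern Air
Overall: Northern Air 211/647 = 32.6%, BlueJet 204/795 = 25.7% → Northern Air
Northern Air wins overall and in every route group — no reversal.

Yes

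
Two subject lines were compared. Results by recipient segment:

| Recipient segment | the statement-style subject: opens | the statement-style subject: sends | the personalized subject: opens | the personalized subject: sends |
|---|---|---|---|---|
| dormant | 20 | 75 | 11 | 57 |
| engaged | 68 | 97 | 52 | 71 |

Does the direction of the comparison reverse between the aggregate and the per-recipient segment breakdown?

No

Dormant: the statement-style subject 20/75 = 26.7%, the personalized subject 11/57 = 19.3% → the statement-style subject
Engaged: the statement-style subject 68/97 = 70.1%, the personalized subject 52/71 = 73.2% → the personalized subject
Overall: the statement-style subject 88/172 = 51.2%, the personalized subject 63/128 = 49.2% → the statement-style subject
Neither sweeps: the statement-style subject wins 1 of 2 groups, the personalized subject wins 1. The statement-style subject wins overall but not every group — no Simpson reversal.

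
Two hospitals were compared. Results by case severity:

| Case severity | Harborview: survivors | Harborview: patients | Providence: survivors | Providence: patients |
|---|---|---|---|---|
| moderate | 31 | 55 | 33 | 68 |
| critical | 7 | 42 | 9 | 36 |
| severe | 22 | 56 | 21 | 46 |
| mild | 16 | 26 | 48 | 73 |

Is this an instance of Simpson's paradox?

No

Moderate: Harborview 31/55 = 56.4%, Providence 33/68 = 48.5% → Harborview
Critical: Harborview 7/42 = 16.7%, Providence 9/36 = 25.0% → Providence
Severe: Harborview 22/56 = 39.3%, Providence 21/46 = 45.7% → Providence
Mild: Harborview 16/26 = 61.5%, Providence 48/73 = 65.8% → Providence
Overall: Harborview 76/179 = 42.5%, Providence 111/223 = 49.8% → Providence
Neither sweeps: Harborview wins 1 of 4 groups, Providence wins 3. Providence wins overall but not every group — no Simpson reversal.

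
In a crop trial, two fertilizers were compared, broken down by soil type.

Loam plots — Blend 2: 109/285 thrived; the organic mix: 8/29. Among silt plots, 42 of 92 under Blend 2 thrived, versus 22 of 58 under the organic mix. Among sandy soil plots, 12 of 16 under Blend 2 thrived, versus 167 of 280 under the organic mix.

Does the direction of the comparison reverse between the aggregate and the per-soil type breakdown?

Yes

Loam: Blend 2 109/285 = 38.2%, the organic mix 8/29 = 27.6% → Blend 2
Silt: Blend 2 42/92 = 45.7%, the organic mix 22/58 = 37.9% → Blend 2
Sandy soil: Blend 2 12/16 = 75.0%, the organic mix 167/280 = 59.6% → Blend 2
Overall: Blend 2 163/393 = 41.5%, the organic mix 197/367 = 53.7% → the organic mix
Blend 2 wins each soil group but the organic mix wins overall — the comparison reverses. Blend 2's plots skew toward loam, which has a lower base rate.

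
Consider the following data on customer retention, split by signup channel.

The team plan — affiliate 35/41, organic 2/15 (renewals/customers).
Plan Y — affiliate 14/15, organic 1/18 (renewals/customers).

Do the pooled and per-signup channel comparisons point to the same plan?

Affiliate: the team plan 35/41 = 85.4%, Plan Y 14/15 = 93.3% → Plan Y
Organic: the team plan 2/15 = 13.3%, Plan Y 1/18 = 5.6% → the team plan
Overall: the team plan 37/56 = 66.1%, Plan Y 15/33 = 45.5% → the team plan
Neither sweeps: the team plan wins 1 of 2 groups, Plan Y wins 1. The team plan wins overall but not every group — no Simpson reversal.

No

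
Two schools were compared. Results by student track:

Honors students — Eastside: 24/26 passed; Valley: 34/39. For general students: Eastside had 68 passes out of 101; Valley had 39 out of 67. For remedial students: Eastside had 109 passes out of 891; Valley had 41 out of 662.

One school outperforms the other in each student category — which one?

Honors: Eastside 24/26 = 92.3%, Valley 34/39 = 87.2% → Eastside
General: Eastside 68/101 = 67.3%, Valley 39/67 = 58.2% → Eastside
Remedial: Eastside 109/891 = 12.2%, Valley 41/662 = 6.2% → Eastside
Eastside has the higher rate in all 3 groups.

Eastside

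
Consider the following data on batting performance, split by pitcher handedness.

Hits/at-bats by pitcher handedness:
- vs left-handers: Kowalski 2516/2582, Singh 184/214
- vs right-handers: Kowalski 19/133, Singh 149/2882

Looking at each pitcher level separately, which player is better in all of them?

Kowalski

Vs left-handers: Kowalski 2516/2582 = 97.4%, Singh 184/214 = 86.0% → Kowalski
Vs right-handers: Kowalski 19/133 = 14.3%, Singh 149/2882 = 5.2% → Kowalski
Kowalski has the higher rate in both groups.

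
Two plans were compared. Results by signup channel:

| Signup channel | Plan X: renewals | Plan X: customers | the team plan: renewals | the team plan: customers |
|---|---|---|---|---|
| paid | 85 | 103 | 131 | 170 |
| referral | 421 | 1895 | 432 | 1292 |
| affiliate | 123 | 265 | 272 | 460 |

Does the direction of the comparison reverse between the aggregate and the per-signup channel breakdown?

No

Paid: Plan X 85/103 = 82.5%, the team plan 131/170 = 77.1% → Plan X
Referral: Plan X 421/1895 = 22.2%, the team plan 432/1292 = 33.4% → the team plan
Affiliate: Plan X 123/265 = 46.4%, the team plan 272/460 = 59.1% → the team plan
Overall: Plan X 629/2263 = 27.8%, the team plan 835/1922 = 43.4% → the team plan
Neither sweeps: Plan X wins 1 of 3 groups, the team plan wins 2. The team plan wins overall but not every group — no Simpson reversal.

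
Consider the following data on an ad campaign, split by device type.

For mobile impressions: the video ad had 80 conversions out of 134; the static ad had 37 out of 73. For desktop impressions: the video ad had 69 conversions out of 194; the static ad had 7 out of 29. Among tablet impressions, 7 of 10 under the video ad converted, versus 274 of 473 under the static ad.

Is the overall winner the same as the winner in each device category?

No

Mobile: the video ad 80/134 = 59.7%, the static ad 37/73 = 50.7% → the video ad
Desktop: the video ad 69/194 = 35.6%, the static ad 7/29 = 24.1% → the video ad
Tablet: the video ad 7/10 = 70.0%, the static ad 274/473 = 57.9% → the video ad
Overall: the video ad 156/338 = 46.2%, the static ad 318/575 = 55.3% → the static ad
The video ad wins each device group but the static ad wins overall — the comparison reverses. The video ad's impressions skew toward desktop, which has a lower base rate.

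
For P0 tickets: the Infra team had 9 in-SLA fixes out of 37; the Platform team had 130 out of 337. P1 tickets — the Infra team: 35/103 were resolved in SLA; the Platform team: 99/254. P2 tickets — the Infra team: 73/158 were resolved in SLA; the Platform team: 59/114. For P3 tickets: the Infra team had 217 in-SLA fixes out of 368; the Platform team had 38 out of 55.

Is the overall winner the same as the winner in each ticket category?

No

P0: the Infra team 9/37 = 24.3%, the Platform team 130/337 = 38.6% → the Platform team
P1: the Infra team 35/103 = 34.0%, the Platform team 99/254 = 39.0% → the Platform team
P2: the Infra team 73/158 = 46.2%, the Platform team 59/114 = 51.8% → the Platform team
P3: the Infra team 217/368 = 59.0%, the Platform team 38/55 = 69.1% → the Platform team
Overall: the Infra team 334/666 = 50.2%, the Platform team 326/760 = 42.9% → the Infra team
The Platform team wins each ticket group but the Infra team wins overall — the comparison reverses. The Platform team's tickets skew toward P0, which has a lower base rate.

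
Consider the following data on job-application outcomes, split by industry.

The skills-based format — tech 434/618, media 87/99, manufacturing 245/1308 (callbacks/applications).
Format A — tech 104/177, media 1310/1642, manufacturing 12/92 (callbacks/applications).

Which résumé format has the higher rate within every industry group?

Tech: the skills-based format 434/618 = 70.2%, Format A 104/177 = 58.8% → the skills-based format
Media: the skills-based format 87/99 = 87.9%, Format A 1310/1642 = 79.8% → the skills-based format
Manufacturing: the skills-based format 245/1308 = 18.7%, Format A 12/92 = 13.0% → the skills-based format
The skills-based format has the higher rate in all 3 groups.

the skills-based format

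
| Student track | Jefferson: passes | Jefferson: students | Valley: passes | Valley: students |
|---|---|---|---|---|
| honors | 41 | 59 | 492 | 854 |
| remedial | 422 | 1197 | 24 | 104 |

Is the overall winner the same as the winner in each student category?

No

Honors: Jefferson 41/59 = 69.5%, Valley 492/854 = 57.6% → Jefferson
Remedial: Jefferson 422/1197 = 35.3%, Valley 24/104 = 23.1% → Jefferson
Overall: Jefferson 463/1256 = 36.9%, Valley 516/958 = 53.9% → Valley
Jefferson wins each student group but Valley wins overall — the comparison reverses. Jefferson's students skew toward remedial, which has a lower base rate.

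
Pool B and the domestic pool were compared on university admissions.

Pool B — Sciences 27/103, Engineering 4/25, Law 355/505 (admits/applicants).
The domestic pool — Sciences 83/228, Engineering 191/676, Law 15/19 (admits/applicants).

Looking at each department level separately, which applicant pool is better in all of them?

the domestic pool

Sciences: Pool B 27/103 = 26.2%, the domestic pool 83/228 = 36.4% → the domestic pool
Engineering: Pool B 4/25 = 16.0%, the domestic pool 191/676 = 28.3% → the domestic pool
Law: Pool B 355/505 = 70.3%, the domestic pool 15/19 = 78.9% → the domestic pool
The domestic pool has the higher rate in all 3 groups.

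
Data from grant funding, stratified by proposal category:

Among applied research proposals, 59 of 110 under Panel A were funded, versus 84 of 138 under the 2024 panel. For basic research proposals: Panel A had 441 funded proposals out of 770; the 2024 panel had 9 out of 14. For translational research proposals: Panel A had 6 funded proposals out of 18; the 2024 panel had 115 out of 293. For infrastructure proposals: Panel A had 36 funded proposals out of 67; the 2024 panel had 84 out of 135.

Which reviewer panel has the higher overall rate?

Panel A

Applied research: Panel A 59/110 = 53.6%, the 2024 panel 84/138 = 60.9% → the 2024 panel
Basic research: Panel A 441/770 = 57.3%, the 2024 panel 9/14 = 64.3% → the 2024 panel
Translational research: Panel A 6/18 = 33.3%, the 2024 panel 115/293 = 39.2% → the 2024 panel
Infrastructure: Panel A 36/67 = 53.7%, the 2024 panel 84/135 = 62.2% → the 2024 panel
Overall: Panel A 542/965 = 56.2%, the 2024 panel 292/580 = 50.3% → Panel A
(The 2024 panel wins every proposal group but Panel A wins overall — the 2024 panel's proposals skew toward the low-rate translational research group.)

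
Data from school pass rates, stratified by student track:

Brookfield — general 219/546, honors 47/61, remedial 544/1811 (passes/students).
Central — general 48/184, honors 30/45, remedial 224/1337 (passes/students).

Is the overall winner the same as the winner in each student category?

General: Brookfield 219/546 = 40.1%, Central 48/184 = 26.1% → Brookfield
Honors: Brookfield 47/61 = 77.0%, Central 30/45 = 66.7% → Brookfield
Remedial: Brookfield 544/1811 = 30.0%, Central 224/1337 = 16.8% → Brookfield
Overall: Brookfield 810/2418 = 33.5%, Central 302/1566 = 19.3% → Brookfield
Brookfield wins overall and in every student group — no reversal.

Yes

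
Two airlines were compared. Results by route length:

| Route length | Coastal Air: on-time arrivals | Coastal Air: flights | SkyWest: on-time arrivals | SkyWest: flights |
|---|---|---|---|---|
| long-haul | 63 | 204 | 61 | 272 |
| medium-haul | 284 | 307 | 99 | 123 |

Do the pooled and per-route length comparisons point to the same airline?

Yes

Long-haul: Coastal Air 63/204 = 30.9%, SkyWest 61/272 = 22.4% → Coastal Air
Medium-haul: Coastal Air 284/307 = 92.5%, SkyWest 99/123 = 80.5% → Coastal Air
Overall: Coastal Air 347/511 = 67.9%, SkyWest 160/395 = 40.5% → Coastal Air
Coastal Air wins overall and in every route group — no reversal.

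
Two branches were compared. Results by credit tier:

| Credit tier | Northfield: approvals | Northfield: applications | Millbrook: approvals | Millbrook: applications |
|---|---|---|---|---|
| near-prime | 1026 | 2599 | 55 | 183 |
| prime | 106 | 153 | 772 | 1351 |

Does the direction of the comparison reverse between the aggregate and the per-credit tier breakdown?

Yes

Near-prime: Northfield 1026/2599 = 39.5%, Millbrook 55/183 = 30.1% → Northfield
Prime: Northfield 106/153 = 69.3%, Millbrook 772/1351 = 57.1% → Northfield
Overall: Northfield 1132/2752 = 41.1%, Millbrook 827/1534 = 53.9% → Millbrook
Northfield wins each credit group but Millbrook wins overall — the comparison reverses. Northfield's applications skew toward near-prime, which has a lower base rate.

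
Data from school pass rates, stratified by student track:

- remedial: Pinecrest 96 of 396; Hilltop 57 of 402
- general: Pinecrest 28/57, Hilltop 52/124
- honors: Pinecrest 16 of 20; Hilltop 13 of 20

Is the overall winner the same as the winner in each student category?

Remedial: Pinecrest 96/396 = 24.2%, Hilltop 57/402 = 14.2% → Pinecrest
General: Pinecrest 28/57 = 49.1%, Hilltop 52/124 = 41.9% → Pinecrest
Honors: Pinecrest 16/20 = 80.0%, Hilltop 13/20 = 65.0% → Pinecrest
Overall: Pinecrest 140/473 = 29.6%, Hilltop 122/546 = 22.3% → Pinecrest
Pinecrest wins overall and in every student group — no reversal.

Yes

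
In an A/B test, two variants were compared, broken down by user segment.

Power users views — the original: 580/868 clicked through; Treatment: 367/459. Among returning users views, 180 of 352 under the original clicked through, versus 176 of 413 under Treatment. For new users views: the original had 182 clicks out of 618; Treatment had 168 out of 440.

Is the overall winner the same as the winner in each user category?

Power users: the original 580/868 = 66.8%, Treatment 367/459 = 80.0% → Treatment
Returning users: the original 180/352 = 51.1%, Treatment 176/413 = 42.6% → the original
New users: the original 182/618 = 29.4%, Treatment 168/440 = 38.2% → Treatment
Overall: the original 942/1838 = 51.3%, Treatment 711/1312 = 54.2% → Treatment
Neither sweeps: the original wins 1 of 3 groups, Treatment wins 2. Treatment wins overall but not every group — no Simpson reversal.

No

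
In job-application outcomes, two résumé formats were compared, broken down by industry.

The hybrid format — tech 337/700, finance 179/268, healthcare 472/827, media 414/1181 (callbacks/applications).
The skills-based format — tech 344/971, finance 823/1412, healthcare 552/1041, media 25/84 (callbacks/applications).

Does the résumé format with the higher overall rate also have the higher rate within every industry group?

No

Tech: the hybrid format 337/700 = 48.1%, the skills-based format 344/971 = 35.4% → the hybrid format
Finance: the hybrid format 179/268 = 66.8%, the skills-based format 823/1412 = 58.3% → the hybrid format
Healthcare: the hybrid format 472/827 = 57.1%, the skills-based format 552/1041 = 53.0% → the hybrid format
Media: the hybrid format 414/1181 = 35.1%, the skills-based format 25/84 = 29.8% → the hybrid format
Overall: the hybrid format 1402/2976 = 47.1%, the skills-based format 1744/3508 = 49.7% → the skills-based format
The hybrid format wins each industry group but the skills-based format wins overall — the comparison reverses. The hybrid format's applications skew toward media, which has a lower base rate.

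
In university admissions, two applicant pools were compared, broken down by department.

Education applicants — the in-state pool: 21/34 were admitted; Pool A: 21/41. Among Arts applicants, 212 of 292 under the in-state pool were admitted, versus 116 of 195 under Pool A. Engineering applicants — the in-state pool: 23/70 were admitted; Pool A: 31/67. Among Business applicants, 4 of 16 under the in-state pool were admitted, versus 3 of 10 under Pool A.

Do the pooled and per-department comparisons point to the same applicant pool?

Education: the in-state pool 21/34 = 61.8%, Pool A 21/41 = 51.2% → the in-state pool
Arts: the in-state pool 212/292 = 72.6%, Pool A 116/195 = 59.5% → the in-state pool
Engineering: the in-state pool 23/70 = 32.9%, Pool A 31/67 = 46.3% → Pool A
Business: the in-state pool 4/16 = 25.0%, Pool A 3/10 = 30.0% → Pool A
Overall: the in-state pool 260/412 = 63.1%, Pool A 171/313 = 54.6% → the in-state pool
Neither sweeps: the in-state pool wins 2 of 4 groups, Pool A wins 2. The in-state pool wins overall but not every group — no Simpson reversal.

No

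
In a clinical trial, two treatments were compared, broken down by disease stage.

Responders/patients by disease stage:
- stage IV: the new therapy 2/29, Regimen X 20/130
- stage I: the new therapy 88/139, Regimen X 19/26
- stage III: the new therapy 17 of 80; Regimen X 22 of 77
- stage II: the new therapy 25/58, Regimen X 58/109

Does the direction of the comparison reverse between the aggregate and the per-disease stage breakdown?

Stage IV: the new therapy 2/29 = 6.9%, Regimen X 20/130 = 15.4% → Regimen X
Stage I: the new therapy 88/139 = 63.3%, Regimen X 19/26 = 73.1% → Regimen X
Stage III: the new therapy 17/80 = 21.2%, Regimen X 22/77 = 28.6% → Regimen X
Stage II: the new therapy 25/58 = 43.1%, Regimen X 58/109 = 53.2% → Regimen X
Overall: the new therapy 132/306 = 43.1%, Regimen X 119/342 = 34.8% → the new therapy
Regimen X wins each disease group but the new therapy wins overall — the comparison reverses. Regimen X's patients skew toward stage IV, which has a lower base rate.

Yes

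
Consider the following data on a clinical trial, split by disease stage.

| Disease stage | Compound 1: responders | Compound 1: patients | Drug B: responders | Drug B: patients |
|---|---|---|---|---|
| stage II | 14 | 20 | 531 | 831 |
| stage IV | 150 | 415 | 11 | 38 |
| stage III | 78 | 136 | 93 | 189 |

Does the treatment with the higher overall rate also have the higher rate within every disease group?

Stage II: Compound 1 14/20 = 70.0%, Drug B 531/831 = 63.9% → Compound 1
Stage IV: Compound 1 150/415 = 36.1%, Drug B 11/38 = 28.9% → Compound 1
Stage III: Compound 1 78/136 = 57.4%, Drug B 93/189 = 49.2% → Compound 1
Overall: Compound 1 242/571 = 42.4%, Drug B 635/1058 = 60.0% → Drug B
Compound 1 wins each disease group but Drug B wins overall — the comparison reverses. Compound 1's patients skew toward stage IV, which has a lower base rate.

No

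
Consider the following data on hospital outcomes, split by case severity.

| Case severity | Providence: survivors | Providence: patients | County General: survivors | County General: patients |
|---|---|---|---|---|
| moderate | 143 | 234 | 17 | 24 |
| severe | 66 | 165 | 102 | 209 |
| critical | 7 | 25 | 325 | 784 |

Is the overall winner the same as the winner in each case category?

No

Moderate: Providence 143/234 = 61.1%, County General 17/24 = 70.8% → County General
Severe: Providence 66/165 = 40.0%, County General 102/209 = 48.8% → County General
Critical: Providence 7/25 = 28.0%, County General 325/784 = 41.5% → County General
Overall: Providence 216/424 = 50.9%, County General 444/1017 = 43.7% → Providence
County General wins each case group but Providence wins overall — the comparison reverses. County General's patients skew toward critical, which has a lower base rate.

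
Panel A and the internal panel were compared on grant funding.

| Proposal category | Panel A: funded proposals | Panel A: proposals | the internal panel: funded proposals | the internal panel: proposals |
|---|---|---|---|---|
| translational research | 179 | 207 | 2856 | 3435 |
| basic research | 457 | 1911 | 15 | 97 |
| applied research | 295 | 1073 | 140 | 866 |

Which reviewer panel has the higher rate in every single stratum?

Panel A

Translational research: Panel A 179/207 = 86.5%, the internal panel 2856/3435 = 83.1% → Panel A
Basic research: Panel A 457/1911 = 23.9%, the internal panel 15/97 = 15.5% → Panel A
Applied research: Panel A 295/1073 = 27.5%, the internal panel 140/866 = 16.2% → Panel A
Panel A has the higher rate in all 3 groups.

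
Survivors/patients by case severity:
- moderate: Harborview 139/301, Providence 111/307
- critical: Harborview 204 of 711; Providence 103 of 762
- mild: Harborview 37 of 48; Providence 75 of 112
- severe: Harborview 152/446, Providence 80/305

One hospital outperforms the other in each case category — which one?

Harborview

Moderate: Harborview 139/301 = 46.2%, Providence 111/307 = 36.2% → Harborview
Critical: Harborview 204/711 = 28.7%, Providence 103/762 = 13.5% → Harborview
Mild: Harborview 37/48 = 77.1%, Providence 75/112 = 67.0% → Harborview
Severe: Harborview 152/446 = 34.1%, Providence 80/305 = 26.2% → Harborview
Harborview has the higher rate in all 4 groups.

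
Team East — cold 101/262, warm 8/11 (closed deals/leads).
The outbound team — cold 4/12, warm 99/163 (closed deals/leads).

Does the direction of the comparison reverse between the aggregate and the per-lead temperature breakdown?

Cold: Team East 101/262 = 38.5%, the outbound team 4/12 = 33.3% → Team East
Warm: Team East 8/11 = 72.7%, the outbound team 99/163 = 60.7% → Team East
Overall: Team East 109/273 = 39.9%, the outbound team 103/175 = 58.9% → the outbound team
Team East wins each lead group but the outbound team wins overall — the comparison reverses. Team East's leads skew toward cold, which has a lower base rate.

Yes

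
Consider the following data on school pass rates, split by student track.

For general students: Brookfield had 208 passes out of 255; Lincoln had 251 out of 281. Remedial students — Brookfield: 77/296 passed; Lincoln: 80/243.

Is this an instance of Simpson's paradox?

General: Brookfield 208/255 = 81.6%, Lincoln 251/281 = 89.3% → Lincoln
Remedial: Brookfield 77/296 = 26.0%, Lincoln 80/243 = 32.9% → Lincoln
Overall: Brookfield 285/551 = 51.7%, Lincoln 331/524 = 63.2% → Lincoln
Lincoln wins overall and in every student group — no reversal.

No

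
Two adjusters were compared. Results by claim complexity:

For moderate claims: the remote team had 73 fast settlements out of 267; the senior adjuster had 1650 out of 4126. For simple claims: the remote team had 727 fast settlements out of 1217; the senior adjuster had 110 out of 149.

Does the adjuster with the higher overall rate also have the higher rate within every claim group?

Moderate: the remote team 73/267 = 27.3%, the senior adjuster 1650/4126 = 40.0% → the senior adjuster
Simple: the remote team 727/1217 = 59.7%, the senior adjuster 110/149 = 73.8% → the senior adjuster
Overall: the remote team 800/1484 = 53.9%, the senior adjuster 1760/4275 = 41.2% → the remote team
The senior adjuster wins each claim group but the remote team wins overall — the comparison reverses. The senior adjuster's claims skew toward moderate, which has a lower base rate.

No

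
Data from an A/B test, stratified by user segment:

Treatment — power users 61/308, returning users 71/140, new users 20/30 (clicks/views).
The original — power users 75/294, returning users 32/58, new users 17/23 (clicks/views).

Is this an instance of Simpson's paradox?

No

Power users: Treatment 61/308 = 19.8%, the original 75/294 = 25.5% → the original
Returning users: Treatment 71/140 = 50.7%, the original 32/58 = 55.2% → the original
New users: Treatment 20/30 = 66.7%, the original 17/23 = 73.9% → the original
Overall: Treatment 152/478 = 31.8%, the original 124/375 = 33.1% → the original
The original wins overall and in every user group — no reversal.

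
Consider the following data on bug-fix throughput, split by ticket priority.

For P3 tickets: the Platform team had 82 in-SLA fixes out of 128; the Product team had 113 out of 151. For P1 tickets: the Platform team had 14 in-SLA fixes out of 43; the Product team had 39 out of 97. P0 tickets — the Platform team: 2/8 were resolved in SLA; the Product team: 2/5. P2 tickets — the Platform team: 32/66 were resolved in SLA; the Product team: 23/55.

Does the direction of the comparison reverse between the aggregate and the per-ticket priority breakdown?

P3: the Platform team 82/128 = 64.1%, the Product team 113/151 = 74.8% → the Product team
P1: the Platform team 14/43 = 32.6%, the Product team 39/97 = 40.2% → the Product team
P0: the Platform team 2/8 = 25.0%, the Product team 2/5 = 40.0% → the Product team
P2: the Platform team 32/66 = 48.5%, the Product team 23/55 = 41.8% → the Platform team
Overall: the Platform team 130/245 = 53.1%, the Product team 177/308 = 57.5% → the Product team
Neither sweeps: the Platform team wins 1 of 4 groups, the Product team wins 3. The Product team wins overall but not every group — no Simpson reversal.

No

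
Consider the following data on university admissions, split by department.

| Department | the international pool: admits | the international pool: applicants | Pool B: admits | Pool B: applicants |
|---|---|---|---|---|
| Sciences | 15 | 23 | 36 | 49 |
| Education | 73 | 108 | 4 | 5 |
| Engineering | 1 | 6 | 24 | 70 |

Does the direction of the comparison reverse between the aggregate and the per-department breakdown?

Yes

Sciences: the international pool 15/23 = 65.2%, Pool B 36/49 = 73.5% → Pool B
Education: the international pool 73/108 = 67.6%, Pool B 4/5 = 80.0% → Pool B
Engineering: the international pool 1/6 = 16.7%, Pool B 24/70 = 34.3% → Pool B
Overall: the international pool 89/137 = 65.0%, Pool B 64/124 = 51.6% → the international pool
Pool B wins each department group but the international pool wins overall — the comparison reverses. Pool B's applicants skew toward Engineering, which has a lower base rate.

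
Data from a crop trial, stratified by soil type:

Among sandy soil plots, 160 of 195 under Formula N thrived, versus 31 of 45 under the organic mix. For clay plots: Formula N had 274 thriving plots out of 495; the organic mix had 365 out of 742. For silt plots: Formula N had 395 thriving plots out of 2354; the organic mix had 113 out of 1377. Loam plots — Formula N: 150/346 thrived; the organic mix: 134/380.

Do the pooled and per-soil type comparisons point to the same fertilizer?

Yes

Sandy soil: Formula N 160/195 = 82.1%, the organic mix 31/45 = 68.9% → Formula N
Clay: Formula N 274/495 = 55.4%, the organic mix 365/742 = 49.2% → Formula N
Silt: Formula N 395/2354 = 16.8%, the organic mix 113/1377 = 8.2% → Formula N
Loam: Formula N 150/346 = 43.4%, the organic mix 134/380 = 35.3% → Formula N
Overall: Formula N 979/3390 = 28.9%, the organic mix 643/2544 = 25.3% → Formula N
Formula N wins overall and in every soil group — no reversal.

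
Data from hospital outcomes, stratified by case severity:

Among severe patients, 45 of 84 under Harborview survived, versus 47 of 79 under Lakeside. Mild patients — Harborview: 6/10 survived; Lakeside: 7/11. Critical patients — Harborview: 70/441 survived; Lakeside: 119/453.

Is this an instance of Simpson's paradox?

Severe: Harborview 45/84 = 53.6%, Lakeside 47/79 = 59.5% → Lakeside
Mild: Harborview 6/10 = 60.0%, Lakeside 7/11 = 63.6% → Lakeside
Critical: Harborview 70/441 = 15.9%, Lakeside 119/453 = 26.3% → Lakeside
Overall: Harborview 121/535 = 22.6%, Lakeside 173/543 = 31.9% → Lakeside
Lakeside wins overall and in every case group — no reversal.

No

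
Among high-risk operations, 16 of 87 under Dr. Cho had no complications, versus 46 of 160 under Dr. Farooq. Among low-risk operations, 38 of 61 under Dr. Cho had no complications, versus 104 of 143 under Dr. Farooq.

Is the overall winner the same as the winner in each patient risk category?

High-risk: Dr. Cho 16/87 = 18.4%, Dr. Farooq 46/160 = 28.8% → Dr. Farooq
Low-risk: Dr. Cho 38/61 = 62.3%, Dr. Farooq 104/143 = 72.7% → Dr. Farooq
Overall: Dr. Cho 54/148 = 36.5%, Dr. Farooq 150/303 = 49.5% → Dr. Farooq
Dr. Farooq wins overall and in every patient risk group — no reversal.

Yes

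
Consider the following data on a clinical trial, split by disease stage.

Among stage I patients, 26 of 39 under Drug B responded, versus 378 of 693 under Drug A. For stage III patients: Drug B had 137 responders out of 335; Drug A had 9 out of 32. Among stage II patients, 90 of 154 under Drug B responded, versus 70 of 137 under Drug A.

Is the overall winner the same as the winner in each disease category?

Stage I: Drug B 26/39 = 66.7%, Drug A 378/693 = 54.5% → Drug B
Stage III: Drug B 137/335 = 40.9%, Drug A 9/32 = 28.1% → Drug B
Stage II: Drug B 90/154 = 58.4%, Drug A 70/137 = 51.1% → Drug B
Overall: Drug B 253/528 = 47.9%, Drug A 457/862 = 53.0% → Drug A
Drug B wins each disease group but Drug A wins overall — the comparison reverses. Drug B's patients skew toward stage III, which has a lower base rate.

No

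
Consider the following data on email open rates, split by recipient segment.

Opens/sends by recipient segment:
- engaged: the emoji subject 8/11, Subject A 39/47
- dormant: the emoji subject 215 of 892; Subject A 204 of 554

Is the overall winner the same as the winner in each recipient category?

Engaged: the emoji subject 8/11 = 72.7%, Subject A 39/47 = 83.0% → Subject A
Dormant: the emoji subject 215/892 = 24.1%, Subject A 204/554 = 36.8% → Subject A
Overall: the emoji subject 223/903 = 24.7%, Subject A 243/601 = 40.4% → Subject A
Subject A wins overall and in every recipient group — no reversal.

Yes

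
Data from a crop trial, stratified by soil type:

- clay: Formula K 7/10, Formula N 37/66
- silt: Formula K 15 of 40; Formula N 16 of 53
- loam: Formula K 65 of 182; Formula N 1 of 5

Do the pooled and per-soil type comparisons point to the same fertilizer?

Clay: Formula K 7/10 = 70.0%, Formula N 37/66 = 56.1% → Formula K
Silt: Formula K 15/40 = 37.5%, Formula N 16/53 = 30.2% → Formula K
Loam: Formula K 65/182 = 35.7%, Formula N 1/5 = 20.0% → Formula K
Overall: Formula K 87/232 = 37.5%, Formula N 54/124 = 43.5% → Formula N
Formula K wins each soil group but Formula N wins overall — the comparison reverses. Formula K's plots skew toward loam, which has a lower base rate.

No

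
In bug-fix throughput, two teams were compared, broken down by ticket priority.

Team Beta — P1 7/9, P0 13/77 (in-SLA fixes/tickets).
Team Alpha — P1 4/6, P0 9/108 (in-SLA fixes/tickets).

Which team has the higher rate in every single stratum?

Team Beta

P1: Team Beta 7/9 = 77.8%, Team Alpha 4/6 = 66.7% → Team Beta
P0: Team Beta 13/77 = 16.9%, Team Alpha 9/108 = 8.3% → Team Beta
Team Beta has the higher rate in both groups.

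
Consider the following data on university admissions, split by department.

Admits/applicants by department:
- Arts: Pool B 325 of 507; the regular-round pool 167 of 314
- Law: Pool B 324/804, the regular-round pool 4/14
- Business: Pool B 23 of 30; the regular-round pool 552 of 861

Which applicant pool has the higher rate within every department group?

Pool B

Arts: Pool B 325/507 = 64.1%, the regular-round pool 167/314 = 53.2% → Pool B
Law: Pool B 324/804 = 40.3%, the regular-round pool 4/14 = 28.6% → Pool B
Business: Pool B 23/30 = 76.7%, the regular-round pool 552/861 = 64.1% → Pool B
Pool B has the higher rate in all 3 groups.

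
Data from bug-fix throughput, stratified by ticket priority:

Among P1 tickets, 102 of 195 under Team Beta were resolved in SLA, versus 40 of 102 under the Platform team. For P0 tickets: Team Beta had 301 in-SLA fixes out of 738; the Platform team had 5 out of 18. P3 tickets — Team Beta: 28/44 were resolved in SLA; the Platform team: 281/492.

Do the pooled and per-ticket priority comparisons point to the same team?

No

P1: Team Beta 102/195 = 52.3%, the Platform team 40/102 = 39.2% → Team Beta
P0: Team Beta 301/738 = 40.8%, the Platform team 5/18 = 27.8% → Team Beta
P3: Team Beta 28/44 = 63.6%, the Platform team 281/492 = 57.1% → Team Beta
Overall: Team Beta 431/977 = 44.1%, the Platform team 326/612 = 53.3% → the Platform team
Team Beta wins each ticket group but the Platform team wins overall — the comparison reverses. Team Beta's tickets skew toward P0, which has a lower base rate.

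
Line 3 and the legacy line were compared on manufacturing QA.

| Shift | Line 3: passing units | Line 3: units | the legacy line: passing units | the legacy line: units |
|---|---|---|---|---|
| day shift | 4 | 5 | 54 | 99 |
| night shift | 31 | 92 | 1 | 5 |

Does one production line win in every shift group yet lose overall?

Day shift: Line 3 4/5 = 80.0%, the legacy line 54/99 = 54.5% → Line 3
Night shift: Line 3 31/92 = 33.7%, the legacy line 1/5 = 20.0% → Line 3
Overall: Line 3 35/97 = 36.1%, the legacy line 55/104 = 52.9% → the legacy line
Line 3 wins each shift group but the legacy line wins overall — the comparison reverses. Line 3's units skew toward night shift, which has a lower base rate.

Yes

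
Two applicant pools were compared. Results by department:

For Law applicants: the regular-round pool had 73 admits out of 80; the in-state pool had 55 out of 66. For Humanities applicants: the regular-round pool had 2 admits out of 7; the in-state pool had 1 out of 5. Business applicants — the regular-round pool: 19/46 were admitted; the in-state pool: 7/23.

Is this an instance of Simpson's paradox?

No

Law: the regular-round pool 73/80 = 91.2%, the in-state pool 55/66 = 83.3% → the regular-round pool
Humanities: the regular-round pool 2/7 = 28.6%, the in-state pool 1/5 = 20.0% → the regular-round pool
Business: the regular-round pool 19/46 = 41.3%, the in-state pool 7/23 = 30.4% → the regular-round pool
Overall: the regular-round pool 94/133 = 70.7%, the in-state pool 63/94 = 67.0% → the regular-round pool
The regular-round pool wins overall and in every department group — no reversal.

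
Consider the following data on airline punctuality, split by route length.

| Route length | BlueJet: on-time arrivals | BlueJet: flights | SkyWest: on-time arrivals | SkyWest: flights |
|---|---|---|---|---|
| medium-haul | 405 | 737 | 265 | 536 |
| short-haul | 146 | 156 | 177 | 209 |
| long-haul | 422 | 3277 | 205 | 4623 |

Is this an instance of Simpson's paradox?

No

Medium-haul: BlueJet 405/737 = 55.0%, SkyWest 265/536 = 49.4% → BlueJet
Short-haul: BlueJet 146/156 = 93.6%, SkyWest 177/209 = 84.7% → BlueJet
Long-haul: BlueJet 422/3277 = 12.9%, SkyWest 205/4623 = 4.4% → BlueJet
Overall: BlueJet 973/4170 = 23.3%, SkyWest 647/5368 = 12.1% → BlueJet
BlueJet wins overall and in every route group — no reversal.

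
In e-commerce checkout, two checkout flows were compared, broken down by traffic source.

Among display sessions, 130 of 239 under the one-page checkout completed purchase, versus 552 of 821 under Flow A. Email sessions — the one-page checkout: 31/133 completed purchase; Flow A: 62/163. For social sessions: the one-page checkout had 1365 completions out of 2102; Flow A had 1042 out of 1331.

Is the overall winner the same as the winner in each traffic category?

Display: the one-page checkout 130/239 = 54.4%, Flow A 552/821 = 67.2% → Flow A
Email: the one-page checkout 31/133 = 23.3%, Flow A 62/163 = 38.0% → Flow A
Social: the one-page checkout 1365/2102 = 64.9%, Flow A 1042/1331 = 78.3% → Flow A
Overall: the one-page checkout 1526/2474 = 61.7%, Flow A 1656/2315 = 71.5% → Flow A
Flow A wins overall and in every traffic group — no reversal.

Yes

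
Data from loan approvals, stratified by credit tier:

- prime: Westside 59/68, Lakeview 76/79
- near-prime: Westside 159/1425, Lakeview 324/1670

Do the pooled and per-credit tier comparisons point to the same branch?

Yes

Prime: Westside 59/68 = 86.8%, Lakeview 76/79 = 96.2% → Lakeview
Near-prime: Westside 159/1425 = 11.2%, Lakeview 324/1670 = 19.4% → Lakeview
Overall: Westside 218/1493 = 14.6%, Lakeview 400/1749 = 22.9% → Lakeview
Lakeview wins overall and in every credit group — no reversal.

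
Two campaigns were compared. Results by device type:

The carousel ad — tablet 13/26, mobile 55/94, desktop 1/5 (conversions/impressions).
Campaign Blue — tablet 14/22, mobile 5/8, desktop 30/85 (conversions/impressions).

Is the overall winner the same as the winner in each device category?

No

Tablet: the carousel ad 13/26 = 50.0%, Campaign Blue 14/22 = 63.6% → Campaign Blue
Mobile: the carousel ad 55/94 = 58.5%, Campaign Blue 5/8 = 62.5% → Campaign Blue
Desktop: the carousel ad 1/5 = 20.0%, Campaign Blue 30/85 = 35.3% → Campaign Blue
Overall: the carousel ad 69/125 = 55.2%, Campaign Blue 49/115 = 42.6% → the carousel ad
Campaign Blue wins each device group but the carousel ad wins overall — the comparison reverses. Campaign Blue's impressions skew toward desktop, which has a lower base rate.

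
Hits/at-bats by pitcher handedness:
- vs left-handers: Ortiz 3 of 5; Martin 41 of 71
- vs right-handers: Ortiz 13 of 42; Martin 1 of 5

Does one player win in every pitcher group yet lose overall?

Yes

Vs left-handers: Ortiz 3/5 = 60.0%, Martin 41/71 = 57.7% → Ortiz
Vs right-handers: Ortiz 13/42 = 31.0%, Martin 1/5 = 20.0% → Ortiz
Overall: Ortiz 16/47 = 34.0%, Martin 42/76 = 55.3% → Martin
Ortiz wins each pitcher group but Martin wins overall — the comparison reverses. Ortiz's at-bats skew toward vs right-handers, which has a lower base rate.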